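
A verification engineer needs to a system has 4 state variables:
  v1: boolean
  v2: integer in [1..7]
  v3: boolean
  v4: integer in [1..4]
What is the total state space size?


State space = product of domain sizes of all variables.
Domain sizes:
  v1 (boolean): 2
  v2 (integer in [1..7]): 7
  v3 (boolean): 2
  v4 (integer in [1..4]): 4
Product = 2 * 7 * 2 * 4 = 112

112


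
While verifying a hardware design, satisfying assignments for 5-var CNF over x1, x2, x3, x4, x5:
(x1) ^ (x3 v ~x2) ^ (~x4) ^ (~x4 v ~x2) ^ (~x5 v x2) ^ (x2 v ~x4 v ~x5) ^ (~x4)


CNF with 7 clauses over 5 vars (32 assignments).
An assignment satisfies CNF iff every clause has >=1 true literal.
Check each row (bits = x1,x2,x3,x4,x5; clause T/F shown):
  row 0 [00000]: clauses=FTTTTTT -> 0
  row 1 [00001]: clauses=FTTTFTT -> 0
  row 2 [00010]: clauses=FTFTTTF -> 0
  row 3 [00011]: clauses=FTFTFFF -> 0
  row 4 [00100]: clauses=FTTTTTT -> 0
  row 5 [00101]: clauses=FTTTFTT -> 0
  row 6 [00110]: clauses=FTFTTTF -> 0
  row 7 [00111]: clauses=FTFTFFF -> 0
  row 8 [01000]: clauses=FFTTTTT -> 0
  row 9 [01001]: clauses=FFTTTTT -> 0
  row 10 [01010]: clauses=FFFFTTF -> 0
  row 11 [01011]: clauses=FFFFTTF -> 0
  row 12 [01100]: clauses=FTTTTTT -> 0
  row 13 [01101]: clauses=FTTTTTT -> 0
  row 14 [01110]: clauses=FTFFTTF -> 0
  row 15 [01111]: clauses=FTFFTTF -> 0
  row 16 [10000]: clauses=TTTTTTT -> 1
  row 17 [10001]: clauses=TTTTFTT -> 0
  row 18 [10010]: clauses=TTFTTTF -> 0
  row 19 [10011]: clauses=TTFTFFF -> 0
  row 20 [10100]: clauses=TTTTTTT -> 1
  row 21 [10101]: clauses=TTTTFTT -> 0
  row 22 [10110]: clauses=TTFTTTF -> 0
  row 23 [10111]: clauses=TTFTFFF -> 0
  row 24 [11000]: clauses=TFTTTTT -> 0
  row 25 [11001]: clauses=TFTTTTT -> 0
  row 26 [11010]: clauses=TFFFTTF -> 0
  row 27 [11011]: clauses=TFFFTTF -> 0
  row 28 [11100]: clauses=TTTTTTT -> 1
  row 29 [11101]: clauses=TTTTTTT -> 1
  row 30 [11110]: clauses=TTFFTTF -> 0
  row 31 [11111]: clauses=TTFFTTF -> 0
Full result column, 8 rows per line (x1,x2 fixed per line; x3,x4,x5 runs 000..111 left to right):
  rows 0-7 [x1,x2=00]: 00000000  (ones: 0)
  rows 8-15 [x1,x2=01]: 00000000  (ones: 0)
  rows 16-23 [x1,x2=10]: 10001000  (ones: 2)
  rows 24-31 [x1,x2=11]: 00001100  (ones: 2)
Satisfying assignments = 0+0+2+2 = 4

4


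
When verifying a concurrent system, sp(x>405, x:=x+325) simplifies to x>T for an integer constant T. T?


Formula: sp(P, x:=E) = exists old_x. (x = E[old_x/x]) AND P[old_x/x] (old_x is the value of x before the assignment; eliminate old_x by solving x = E[old_x/x] for old_x)
Step 1: Precondition P: x>405, i.e. old_x > 405
Step 2: Assignment gives x = old_x + 325, so old_x = x - 325
Step 3: Substitute into P: x - 325 > 405
Step 4: Simplify: x > 405+325 = 730

730


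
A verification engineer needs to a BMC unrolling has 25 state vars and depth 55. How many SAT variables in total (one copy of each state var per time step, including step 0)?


BMC unrolls to depth k, creating one copy of each state var for steps 0..k.
Step count = 55 + 1 = 56 (steps 0 through 55)
Vars per step = 25
Total = 25 * 56 = 1400

1400


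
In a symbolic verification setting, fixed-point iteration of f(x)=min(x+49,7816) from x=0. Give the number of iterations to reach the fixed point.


Step 1: x=0, cap=7816, increment=49
Step 2: x grows by 49 each step until capped at 7816; fixed point is x=7816
Step 3: iterations = ceil(7816/49) = 160

160


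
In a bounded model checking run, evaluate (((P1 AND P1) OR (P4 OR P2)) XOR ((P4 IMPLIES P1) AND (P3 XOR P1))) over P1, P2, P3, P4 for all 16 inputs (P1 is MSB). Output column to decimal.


Formula: (((P1 AND P1) OR (P4 OR P2)) XOR ((P4 IMPLIES P1) AND (P3 XOR P1))) over P1, P2, P3, P4 (16 rows)
Evaluate each row (bits = P1,P2,P3,P4, MSB first):
  row 0 [0000]: (((0 AND 0) OR (0 OR 0)) XOR ((0 IMPLIES 0) AND (0 XOR 0))) -> 0
  row 1 [0001]: (((0 AND 0) OR (1 OR 0)) XOR ((1 IMPLIES 0) AND (0 XOR 0))) -> 1
  row 2 [0010]: (((0 AND 0) OR (0 OR 0)) XOR ((0 IMPLIES 0) AND (1 XOR 0))) -> 1
  row 3 [0011]: (((0 AND 0) OR (1 OR 0)) XOR ((1 IMPLIES 0) AND (1 XOR 0))) -> 1
  row 4 [0100]: (((0 AND 0) OR (0 OR 1)) XOR ((0 IMPLIES 0) AND (0 XOR 0))) -> 1
  row 5 [0101]: (((0 AND 0) OR (1 OR 1)) XOR ((1 IMPLIES 0) AND (0 XOR 0))) -> 1
  row 6 [0110]: (((0 AND 0) OR (0 OR 1)) XOR ((0 IMPLIES 0) AND (1 XOR 0))) -> 0
  row 7 [0111]: (((0 AND 0) OR (1 OR 1)) XOR ((1 IMPLIES 0) AND (1 XOR 0))) -> 1
  row 8 [1000]: (((1 AND 1) OR (0 OR 0)) XOR ((0 IMPLIES 1) AND (0 XOR 1))) -> 0
  row 9 [1001]: (((1 AND 1) OR (1 OR 0)) XOR ((1 IMPLIES 1) AND (0 XOR 1))) -> 0
  row 10 [1010]: (((1 AND 1) OR (0 OR 0)) XOR ((0 IMPLIES 1) AND (1 XOR 1))) -> 1
  row 11 [1011]: (((1 AND 1) OR (1 OR 0)) XOR ((1 IMPLIES 1) AND (1 XOR 1))) -> 1
  row 12 [1100]: (((1 AND 1) OR (0 OR 1)) XOR ((0 IMPLIES 1) AND (0 XOR 1))) -> 0
  row 13 [1101]: (((1 AND 1) OR (1 OR 1)) XOR ((1 IMPLIES 1) AND (0 XOR 1))) -> 0
  row 14 [1110]: (((1 AND 1) OR (0 OR 1)) XOR ((0 IMPLIES 1) AND (1 XOR 1))) -> 1
  row 15 [1111]: (((1 AND 1) OR (1 OR 1)) XOR ((1 IMPLIES 1) AND (1 XOR 1))) -> 1
Full result column, 4 rows per line (P1,P2 fixed per line; P3,P4 runs 00..11 left to right):
  rows 0-3 [P1,P2=00]: 0111  = hex 7
  rows 4-7 [P1,P2=01]: 1101  = hex D
  rows 8-11 [P1,P2=10]: 0011  = hex 3
  rows 12-15 [P1,P2=11]: 0011  = hex 3
Output column (row 0 .. row 15) = 0111110100110011
Output column grouped in 4s = 0111 1101 0011 0011 = 0x7D33
Convert to decimal digit by digit (value = value*16 + digit):
  7 -> 7
  7*16 + 13 (D) = 125
  125*16 + 3 = 2003
  2003*16 + 3 = 32051
Decimal = 32051

32051


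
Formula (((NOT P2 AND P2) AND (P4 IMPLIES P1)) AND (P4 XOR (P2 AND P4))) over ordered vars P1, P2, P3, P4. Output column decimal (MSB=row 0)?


Formula: (((NOT P2 AND P2) AND (P4 IMPLIES P1)) AND (P4 XOR (P2 AND P4))) over P1, P2, P3, P4 (16 rows)
Evaluate each row (bits = P1,P2,P3,P4, MSB first):
  row 0 [0000]: (((NOT 0 AND 0) AND (0 IMPLIES 0)) AND (0 XOR (0 AND 0))) -> 0
  row 1 [0001]: (((NOT 0 AND 0) AND (1 IMPLIES 0)) AND (1 XOR (0 AND 1))) -> 0
  row 2 [0010]: (((NOT 0 AND 0) AND (0 IMPLIES 0)) AND (0 XOR (0 AND 0))) -> 0
  row 3 [0011]: (((NOT 0 AND 0) AND (1 IMPLIES 0)) AND (1 XOR (0 AND 1))) -> 0
  row 4 [0100]: (((NOT 1 AND 1) AND (0 IMPLIES 0)) AND (0 XOR (1 AND 0))) -> 0
  row 5 [0101]: (((NOT 1 AND 1) AND (1 IMPLIES 0)) AND (1 XOR (1 AND 1))) -> 0
  row 6 [0110]: (((NOT 1 AND 1) AND (0 IMPLIES 0)) AND (0 XOR (1 AND 0))) -> 0
  row 7 [0111]: (((NOT 1 AND 1) AND (1 IMPLIES 0)) AND (1 XOR (1 AND 1))) -> 0
  row 8 [1000]: (((NOT 0 AND 0) AND (0 IMPLIES 1)) AND (0 XOR (0 AND 0))) -> 0
  row 9 [1001]: (((NOT 0 AND 0) AND (1 IMPLIES 1)) AND (1 XOR (0 AND 1))) -> 0
  row 10 [1010]: (((NOT 0 AND 0) AND (0 IMPLIES 1)) AND (0 XOR (0 AND 0))) -> 0
  row 11 [1011]: (((NOT 0 AND 0) AND (1 IMPLIES 1)) AND (1 XOR (0 AND 1))) -> 0
  row 12 [1100]: (((NOT 1 AND 1) AND (0 IMPLIES 1)) AND (0 XOR (1 AND 0))) -> 0
  row 13 [1101]: (((NOT 1 AND 1) AND (1 IMPLIES 1)) AND (1 XOR (1 AND 1))) -> 0
  row 14 [1110]: (((NOT 1 AND 1) AND (0 IMPLIES 1)) AND (0 XOR (1 AND 0))) -> 0
  row 15 [1111]: (((NOT 1 AND 1) AND (1 IMPLIES 1)) AND (1 XOR (1 AND 1))) -> 0
Full result column, 4 rows per line (P1,P2 fixed per line; P3,P4 runs 00..11 left to right):
  rows 0-3 [P1,P2=00]: 0000  = hex 0
  rows 4-7 [P1,P2=01]: 0000  = hex 0
  rows 8-11 [P1,P2=10]: 0000  = hex 0
  rows 12-15 [P1,P2=11]: 0000  = hex 0
Output column (row 0 .. row 15) = 0000000000000000
Output column grouped in 4s = 0000 0000 0000 0000 = 0x0000
Convert to decimal digit by digit (value = value*16 + digit):
  0 -> 0
  0*16 + 0 = 0
  0*16 + 0 = 0
  0*16 + 0 = 0
Decimal = 0

0


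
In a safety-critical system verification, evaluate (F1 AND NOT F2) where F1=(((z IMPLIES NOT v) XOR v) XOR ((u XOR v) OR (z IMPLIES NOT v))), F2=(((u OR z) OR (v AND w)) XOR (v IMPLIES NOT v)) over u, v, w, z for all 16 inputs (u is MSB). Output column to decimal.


F1 = (((z IMPLIES NOT v) XOR v) XOR ((u XOR v) OR (z IMPLIES NOT v)))
F2 = (((u OR z) OR (v AND w)) XOR (v IMPLIES NOT v))
Counterexample to F1=>F2 is where F1=1 and F2=0.
Evaluate each row (bits = u,v,w,z, MSB first):
  row 0 [0000]: F1=0 F2=1 -> F1&~F2 -> 0
  row 1 [0001]: F1=0 F2=0 -> F1&~F2 -> 0
  row 2 [0010]: F1=0 F2=1 -> F1&~F2 -> 0
  row 3 [0011]: F1=0 F2=0 -> F1&~F2 -> 0
  row 4 [0100]: F1=1 F2=0 -> F1&~F2 -> 1
  row 5 [0101]: F1=0 F2=1 -> F1&~F2 -> 0
  row 6 [0110]: F1=1 F2=1 -> F1&~F2 -> 0
  row 7 [0111]: F1=0 F2=1 -> F1&~F2 -> 0
  row 8 [1000]: F1=0 F2=0 -> F1&~F2 -> 0
  row 9 [1001]: F1=0 F2=0 -> F1&~F2 -> 0
  row 10 [1010]: F1=0 F2=0 -> F1&~F2 -> 0
  row 11 [1011]: F1=0 F2=0 -> F1&~F2 -> 0
  row 12 [1100]: F1=1 F2=1 -> F1&~F2 -> 0
  row 13 [1101]: F1=1 F2=1 -> F1&~F2 -> 0
  row 14 [1110]: F1=1 F2=1 -> F1&~F2 -> 0
  row 15 [1111]: F1=1 F2=1 -> F1&~F2 -> 0
Full result column, 4 rows per line (u,v fixed per line; w,z runs 00..11 left to right):
  rows 0-3 [u,v=00]: 0000  = hex 0
  rows 4-7 [u,v=01]: 1000  = hex 8
  rows 8-11 [u,v=10]: 0000  = hex 0
  rows 12-15 [u,v=11]: 0000  = hex 0
Counterexample vector (row 0 .. row 15) = 0000100000000000
Output column grouped in 4s = 0000 1000 0000 0000 = 0x0800
Convert to decimal digit by digit (value = value*16 + digit):
  0 -> 0
  0*16 + 8 = 8
  8*16 + 0 = 128
  128*16 + 0 = 2048
Decimal = 2048

2048


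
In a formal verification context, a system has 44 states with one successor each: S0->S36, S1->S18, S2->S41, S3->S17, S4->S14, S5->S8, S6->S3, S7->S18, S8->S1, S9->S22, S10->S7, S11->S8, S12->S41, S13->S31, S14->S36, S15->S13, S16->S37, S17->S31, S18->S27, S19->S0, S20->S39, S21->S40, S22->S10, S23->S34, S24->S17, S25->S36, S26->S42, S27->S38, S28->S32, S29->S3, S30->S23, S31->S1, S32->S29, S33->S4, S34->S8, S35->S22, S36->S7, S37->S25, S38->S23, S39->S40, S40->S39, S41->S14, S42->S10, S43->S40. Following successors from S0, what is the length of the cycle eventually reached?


Trace from S0 until a state repeats:
  S0 -> S36 -> S7 -> S18 -> S27 -> S38 -> S23 -> S34 -> S8 -> S1 -> S18
S18 first seen at step 3, revisited at step 10.
Cycle length = 10 - 3 = 7

7


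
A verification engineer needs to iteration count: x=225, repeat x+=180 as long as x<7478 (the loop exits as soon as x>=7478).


Step 1: x goes from 225 toward 7478 by 180; the body runs while x<7478, so iterations = ceil((bound-start)/step)
Step 2: Distance=7253
Step 3: ceil(7253/180)=41

41


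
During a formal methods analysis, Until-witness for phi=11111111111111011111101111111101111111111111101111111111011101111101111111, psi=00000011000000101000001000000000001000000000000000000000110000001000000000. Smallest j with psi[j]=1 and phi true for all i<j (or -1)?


(phi U psi) at 0: need smallest j with psi[j]=1 and phi[i]=1 for all i in [0,j).
Scan from step 0:
  step 0: phi=1, psi=0 -> continue
  step 1: phi=1, psi=0 -> continue
  step 2: phi=1, psi=0 -> continue
  step 3: phi=1, psi=0 -> continue
  step 6: psi=1 and phi held for [0,6) -> witness found
Witness step = 6

6


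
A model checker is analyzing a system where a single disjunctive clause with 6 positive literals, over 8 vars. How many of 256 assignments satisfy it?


Step 1: Total=2^8=256
Step 2: Unsat when all 6 false: 2^2=4
Step 3: Sat=256-4=252

252


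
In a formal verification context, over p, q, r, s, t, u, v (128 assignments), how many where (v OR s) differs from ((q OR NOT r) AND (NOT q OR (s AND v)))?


F1 = (v OR s)
F2 = ((q OR NOT r) AND (NOT q OR (s AND v)))
Evaluate both on each of 128 rows (bits = p,q,r,s,t,u,v):
  row 0 [0000000]: F1=0 F2=1 (differ) -> 1
  row 1 [0000001]: F1=1 F2=1 -> 0
  row 2 [0000010]: F1=0 F2=1 (differ) -> 1
  row 3 [0000011]: F1=1 F2=1 -> 0
  row 4 [0000100]: F1=0 F2=1 (differ) -> 1
  (every remaining row is evaluated the same way; all 128 results are listed next)
Full result column, 8 rows per line (p,q,r,s fixed per line; t,u,v runs 000..111 left to right):
  rows 0-7 [p,q,r,s=0000]: 10101010  (ones: 4)
  rows 8-15 [p,q,r,s=0001]: 00000000  (ones: 0)
  rows 16-23 [p,q,r,s=0010]: 01010101  (ones: 4)
  rows 24-31 [p,q,r,s=0011]: 11111111  (ones: 8)
  rows 32-39 [p,q,r,s=0100]: 01010101  (ones: 4)
  rows 40-47 [p,q,r,s=0101]: 10101010  (ones: 4)
  rows 48-55 [p,q,r,s=0110]: 01010101  (ones: 4)
  rows 56-63 [p,q,r,s=0111]: 10101010  (ones: 4)
  rows 64-71 [p,q,r,s=1000]: 10101010  (ones: 4)
  rows 72-79 [p,q,r,s=1001]: 00000000  (ones: 0)
  rows 80-87 [p,q,r,s=1010]: 01010101  (ones: 4)
  rows 88-95 [p,q,r,s=1011]: 11111111  (ones: 8)
  rows 96-103 [p,q,r,s=1100]: 01010101  (ones: 4)
  rows 104-111 [p,q,r,s=1101]: 10101010  (ones: 4)
  rows 112-119 [p,q,r,s=1110]: 01010101  (ones: 4)
  rows 120-127 [p,q,r,s=1111]: 10101010  (ones: 4)
Disagreements = 4+0+4+8+4+4+4+4+4+0+4+8+4+4+4+4 = 64

64


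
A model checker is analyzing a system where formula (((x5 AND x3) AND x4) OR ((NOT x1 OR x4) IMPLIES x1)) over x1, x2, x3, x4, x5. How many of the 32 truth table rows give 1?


Formula: (((x5 AND x3) AND x4) OR ((NOT x1 OR x4) IMPLIES x1)) over 5 vars (32 rows)
Evaluate each row (x1, x2, x3, x4, x5 as bits, MSB first):
  row 0 [00000]: (((0 AND 0) AND 0) OR ((NOT 0 OR 0) IMPLIES 0)) -> 0
  row 1 [00001]: (((1 AND 0) AND 0) OR ((NOT 0 OR 0) IMPLIES 0)) -> 0
  row 2 [00010]: (((0 AND 0) AND 1) OR ((NOT 0 OR 1) IMPLIES 0)) -> 0
  row 3 [00011]: (((1 AND 0) AND 1) OR ((NOT 0 OR 1) IMPLIES 0)) -> 0
  row 4 [00100]: (((0 AND 1) AND 0) OR ((NOT 0 OR 0) IMPLIES 0)) -> 0
  row 5 [00101]: (((1 AND 1) AND 0) OR ((NOT 0 OR 0) IMPLIES 0)) -> 0
  row 6 [00110]: (((0 AND 1) AND 1) OR ((NOT 0 OR 1) IMPLIES 0)) -> 0
  row 7 [00111]: (((1 AND 1) AND 1) OR ((NOT 0 OR 1) IMPLIES 0)) -> 1
  row 8 [01000]: (((0 AND 0) AND 0) OR ((NOT 0 OR 0) IMPLIES 0)) -> 0
  row 9 [01001]: (((1 AND 0) AND 0) OR ((NOT 0 OR 0) IMPLIES 0)) -> 0
  row 10 [01010]: (((0 AND 0) AND 1) OR ((NOT 0 OR 1) IMPLIES 0)) -> 0
  row 11 [01011]: (((1 AND 0) AND 1) OR ((NOT 0 OR 1) IMPLIES 0)) -> 0
  row 12 [01100]: (((0 AND 1) AND 0) OR ((NOT 0 OR 0) IMPLIES 0)) -> 0
  row 13 [01101]: (((1 AND 1) AND 0) OR ((NOT 0 OR 0) IMPLIES 0)) -> 0
  row 14 [01110]: (((0 AND 1) AND 1) OR ((NOT 0 OR 1) IMPLIES 0)) -> 0
  row 15 [01111]: (((1 AND 1) AND 1) OR ((NOT 0 OR 1) IMPLIES 0)) -> 1
  row 16 [10000]: (((0 AND 0) AND 0) OR ((NOT 1 OR 0) IMPLIES 1)) -> 1
  row 17 [10001]: (((1 AND 0) AND 0) OR ((NOT 1 OR 0) IMPLIES 1)) -> 1
  row 18 [10010]: (((0 AND 0) AND 1) OR ((NOT 1 OR 1) IMPLIES 1)) -> 1
  row 19 [10011]: (((1 AND 0) AND 1) OR ((NOT 1 OR 1) IMPLIES 1)) -> 1
  row 20 [10100]: (((0 AND 1) AND 0) OR ((NOT 1 OR 0) IMPLIES 1)) -> 1
  row 21 [10101]: (((1 AND 1) AND 0) OR ((NOT 1 OR 0) IMPLIES 1)) -> 1
  row 22 [10110]: (((0 AND 1) AND 1) OR ((NOT 1 OR 1) IMPLIES 1)) -> 1
  row 23 [10111]: (((1 AND 1) AND 1) OR ((NOT 1 OR 1) IMPLIES 1)) -> 1
  row 24 [11000]: (((0 AND 0) AND 0) OR ((NOT 1 OR 0) IMPLIES 1)) -> 1
  row 25 [11001]: (((1 AND 0) AND 0) OR ((NOT 1 OR 0) IMPLIES 1)) -> 1
  row 26 [11010]: (((0 AND 0) AND 1) OR ((NOT 1 OR 1) IMPLIES 1)) -> 1
  row 27 [11011]: (((1 AND 0) AND 1) OR ((NOT 1 OR 1) IMPLIES 1)) -> 1
  row 28 [11100]: (((0 AND 1) AND 0) OR ((NOT 1 OR 0) IMPLIES 1)) -> 1
  row 29 [11101]: (((1 AND 1) AND 0) OR ((NOT 1 OR 0) IMPLIES 1)) -> 1
  row 30 [11110]: (((0 AND 1) AND 1) OR ((NOT 1 OR 1) IMPLIES 1)) -> 1
  row 31 [11111]: (((1 AND 1) AND 1) OR ((NOT 1 OR 1) IMPLIES 1)) -> 1
Full result column, 8 rows per line (x1,x2 fixed per line; x3,x4,x5 runs 000..111 left to right):
  rows 0-7 [x1,x2=00]: 00000001  (ones: 1)
  rows 8-15 [x1,x2=01]: 00000001  (ones: 1)
  rows 16-23 [x1,x2=10]: 11111111  (ones: 8)
  rows 24-31 [x1,x2=11]: 11111111  (ones: 8)
Count of 1-rows = 1+1+8+8 = 18

18


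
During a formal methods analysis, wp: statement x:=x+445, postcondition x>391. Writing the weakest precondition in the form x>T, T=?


Formula: wp(x:=E, P) = P[E/x] (substitute E for x in postcondition)
Step 1: Postcondition: x>391
Step 2: Substitute x+445 for x: x+445>391
Step 3: Solve for x: x > 391-445 = -54

-54


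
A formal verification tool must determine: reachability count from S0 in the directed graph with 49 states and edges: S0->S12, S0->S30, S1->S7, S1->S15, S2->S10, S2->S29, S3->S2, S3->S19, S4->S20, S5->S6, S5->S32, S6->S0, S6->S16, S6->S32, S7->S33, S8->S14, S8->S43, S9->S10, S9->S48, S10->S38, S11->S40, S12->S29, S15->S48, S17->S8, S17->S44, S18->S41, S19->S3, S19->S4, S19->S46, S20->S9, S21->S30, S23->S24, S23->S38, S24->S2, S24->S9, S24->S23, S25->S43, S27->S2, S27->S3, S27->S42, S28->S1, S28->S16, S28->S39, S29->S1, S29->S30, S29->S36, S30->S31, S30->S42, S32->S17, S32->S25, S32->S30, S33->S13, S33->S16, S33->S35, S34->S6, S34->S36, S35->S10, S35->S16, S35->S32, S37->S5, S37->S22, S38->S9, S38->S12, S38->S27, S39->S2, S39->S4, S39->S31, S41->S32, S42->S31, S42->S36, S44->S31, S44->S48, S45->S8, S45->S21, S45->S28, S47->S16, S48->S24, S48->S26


BFS from S0:
  layer 0: {S0}
  layer 1: {S12, S30}
  layer 2: {S29, S31, S42}
  layer 3: {S1, S36}
  layer 4: {S7, S15}
  layer 5: {S33, S48}
  layer 6: {S13, S16, S24, S26, S35}
  layer 7: {S2, S9, S10, S23, S32}
  layer 8: {S17, S25, S38}
  layer 9: {S8, S27, S43, S44}
  layer 10: {S3, S14}
  layer 11: {S19}
  layer 12: {S4, S46}
  layer 13: {S20}
Reachable set: {S0, S1, S2, S3, S4, S7, S8, S9, S10, S12, S13, S14, S15, S16, S17, S19, S20, S23, S24, S25, S26, S27, S29, S30, S31, S32, S33, S35, S36, S38, S42, S43, S44, S46, S48}
Count = 35

35


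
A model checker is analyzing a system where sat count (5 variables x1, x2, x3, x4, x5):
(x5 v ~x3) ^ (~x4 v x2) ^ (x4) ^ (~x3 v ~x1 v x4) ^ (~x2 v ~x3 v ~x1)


CNF with 5 clauses over 5 vars (32 assignments).
An assignment satisfies CNF iff every clause has >=1 true literal.
Check each row (bits = x1,x2,x3,x4,x5; clause T/F shown):
  row 0 [00000]: clauses=TTFTT -> 0
  row 1 [00001]: clauses=TTFTT -> 0
  row 2 [00010]: clauses=TFTTT -> 0
  row 3 [00011]: clauses=TFTTT -> 0
  row 4 [00100]: clauses=FTFTT -> 0
  row 5 [00101]: clauses=TTFTT -> 0
  row 6 [00110]: clauses=FFTTT -> 0
  row 7 [00111]: clauses=TFTTT -> 0
  row 8 [01000]: clauses=TTFTT -> 0
  row 9 [01001]: clauses=TTFTT -> 0
  row 10 [01010]: clauses=TTTTT -> 1
  row 11 [01011]: clauses=TTTTT -> 1
  row 12 [01100]: clauses=FTFTT -> 0
  row 13 [01101]: clauses=TTFTT -> 0
  row 14 [01110]: clauses=FTTTT -> 0
  row 15 [01111]: clauses=TTTTT -> 1
  row 16 [10000]: clauses=TTFTT -> 0
  row 17 [10001]: clauses=TTFTT -> 0
  row 18 [10010]: clauses=TFTTT -> 0
  row 19 [10011]: clauses=TFTTT -> 0
  row 20 [10100]: clauses=FTFFT -> 0
  row 21 [10101]: clauses=TTFFT -> 0
  row 22 [10110]: clauses=FFTTT -> 0
  row 23 [10111]: clauses=TFTTT -> 0
  row 24 [11000]: clauses=TTFTT -> 0
  row 25 [11001]: clauses=TTFTT -> 0
  row 26 [11010]: clauses=TTTTT -> 1
  row 27 [11011]: clauses=TTTTT -> 1
  row 28 [11100]: clauses=FTFFF -> 0
  row 29 [11101]: clauses=TTFFF -> 0
  row 30 [11110]: clauses=FTTTF -> 0
  row 31 [11111]: clauses=TTTTF -> 0
Full result column, 8 rows per line (x1,x2 fixed per line; x3,x4,x5 runs 000..111 left to right):
  rows 0-7 [x1,x2=00]: 00000000  (ones: 0)
  rows 8-15 [x1,x2=01]: 00110001  (ones: 3)
  rows 16-23 [x1,x2=10]: 00000000  (ones: 0)
  rows 24-31 [x1,x2=11]: 00110000  (ones: 2)
Satisfying assignments = 0+3+0+2 = 5

5


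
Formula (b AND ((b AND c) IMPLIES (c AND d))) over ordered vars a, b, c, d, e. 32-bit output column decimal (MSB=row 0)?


Formula: (b AND ((b AND c) IMPLIES (c AND d))) over a, b, c, d, e (32 rows)
Evaluate each row (bits = a,b,c,d,e, MSB first):
  row 0 [00000]: (0 AND ((0 AND 0) IMPLIES (0 AND 0))) -> 0
  row 1 [00001]: (0 AND ((0 AND 0) IMPLIES (0 AND 0))) -> 0
  row 2 [00010]: (0 AND ((0 AND 0) IMPLIES (0 AND 1))) -> 0
  row 3 [00011]: (0 AND ((0 AND 0) IMPLIES (0 AND 1))) -> 0
  row 4 [00100]: (0 AND ((0 AND 1) IMPLIES (1 AND 0))) -> 0
  row 5 [00101]: (0 AND ((0 AND 1) IMPLIES (1 AND 0))) -> 0
  row 6 [00110]: (0 AND ((0 AND 1) IMPLIES (1 AND 1))) -> 0
  row 7 [00111]: (0 AND ((0 AND 1) IMPLIES (1 AND 1))) -> 0
  row 8 [01000]: (1 AND ((1 AND 0) IMPLIES (0 AND 0))) -> 1
  row 9 [01001]: (1 AND ((1 AND 0) IMPLIES (0 AND 0))) -> 1
  row 10 [01010]: (1 AND ((1 AND 0) IMPLIES (0 AND 1))) -> 1
  row 11 [01011]: (1 AND ((1 AND 0) IMPLIES (0 AND 1))) -> 1
  row 12 [01100]: (1 AND ((1 AND 1) IMPLIES (1 AND 0))) -> 0
  row 13 [01101]: (1 AND ((1 AND 1) IMPLIES (1 AND 0))) -> 0
  row 14 [01110]: (1 AND ((1 AND 1) IMPLIES (1 AND 1))) -> 1
  row 15 [01111]: (1 AND ((1 AND 1) IMPLIES (1 AND 1))) -> 1
  row 16 [10000]: (0 AND ((0 AND 0) IMPLIES (0 AND 0))) -> 0
  row 17 [10001]: (0 AND ((0 AND 0) IMPLIES (0 AND 0))) -> 0
  row 18 [10010]: (0 AND ((0 AND 0) IMPLIES (0 AND 1))) -> 0
  row 19 [10011]: (0 AND ((0 AND 0) IMPLIES (0 AND 1))) -> 0
  row 20 [10100]: (0 AND ((0 AND 1) IMPLIES (1 AND 0))) -> 0
  row 21 [10101]: (0 AND ((0 AND 1) IMPLIES (1 AND 0))) -> 0
  row 22 [10110]: (0 AND ((0 AND 1) IMPLIES (1 AND 1))) -> 0
  row 23 [10111]: (0 AND ((0 AND 1) IMPLIES (1 AND 1))) -> 0
  row 24 [11000]: (1 AND ((1 AND 0) IMPLIES (0 AND 0))) -> 1
  row 25 [11001]: (1 AND ((1 AND 0) IMPLIES (0 AND 0))) -> 1
  row 26 [11010]: (1 AND ((1 AND 0) IMPLIES (0 AND 1))) -> 1
  row 27 [11011]: (1 AND ((1 AND 0) IMPLIES (0 AND 1))) -> 1
  row 28 [11100]: (1 AND ((1 AND 1) IMPLIES (1 AND 0))) -> 0
  row 29 [11101]: (1 AND ((1 AND 1) IMPLIES (1 AND 0))) -> 0
  row 30 [11110]: (1 AND ((1 AND 1) IMPLIES (1 AND 1))) -> 1
  row 31 [11111]: (1 AND ((1 AND 1) IMPLIES (1 AND 1))) -> 1
Full result column, 4 rows per line (a,b,c fixed per line; d,e runs 00..11 left to right):
  rows 0-3 [a,b,c=000]: 0000  = hex 0
  rows 4-7 [a,b,c=001]: 0000  = hex 0
  rows 8-11 [a,b,c=010]: 1111  = hex F
  rows 12-15 [a,b,c=011]: 0011  = hex 3
  rows 16-19 [a,b,c=100]: 0000  = hex 0
  rows 20-23 [a,b,c=101]: 0000  = hex 0
  rows 24-27 [a,b,c=110]: 1111  = hex F
  rows 28-31 [a,b,c=111]: 0011  = hex 3
Output column (row 0 .. row 31) = 00000000111100110000000011110011
Output column grouped in 4s = 0000 0000 1111 0011 0000 0000 1111 0011 = 0x00F300F3
Convert to decimal digit by digit (value = value*16 + digit):
  0 -> 0
  0*16 + 0 = 0
  0*16 + 15 (F) = 15
  15*16 + 3 = 243
  243*16 + 0 = 3888
  3888*16 + 0 = 62208
  62208*16 + 15 (F) = 995343
  995343*16 + 3 = 15925491
Decimal = 15925491

15925491


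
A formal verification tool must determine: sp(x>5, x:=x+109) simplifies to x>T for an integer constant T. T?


Formula: sp(P, x:=E) = exists old_x. (x = E[old_x/x]) AND P[old_x/x] (old_x is the value of x before the assignment; eliminate old_x by solving x = E[old_x/x] for old_x)
Step 1: Precondition P: x>5, i.e. old_x > 5
Step 2: Assignment gives x = old_x + 109, so old_x = x - 109
Step 3: Substitute into P: x - 109 > 5
Step 4: Simplify: x > 5+109 = 114

114


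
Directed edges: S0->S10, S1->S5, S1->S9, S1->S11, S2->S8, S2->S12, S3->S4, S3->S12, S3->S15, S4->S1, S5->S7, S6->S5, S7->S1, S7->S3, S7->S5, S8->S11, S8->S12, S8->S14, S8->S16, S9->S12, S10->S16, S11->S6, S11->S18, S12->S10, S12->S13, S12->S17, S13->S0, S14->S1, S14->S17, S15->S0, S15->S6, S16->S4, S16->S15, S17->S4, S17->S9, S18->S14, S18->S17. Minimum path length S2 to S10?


BFS layer-by-layer from S2:
  dist 0: {S2}
  dist 1: {S8, S12}
  dist 2: {S10, S11, S13, S14, S16, S17}
  -> S10 reached at distance 2
Shortest path length = 2

2


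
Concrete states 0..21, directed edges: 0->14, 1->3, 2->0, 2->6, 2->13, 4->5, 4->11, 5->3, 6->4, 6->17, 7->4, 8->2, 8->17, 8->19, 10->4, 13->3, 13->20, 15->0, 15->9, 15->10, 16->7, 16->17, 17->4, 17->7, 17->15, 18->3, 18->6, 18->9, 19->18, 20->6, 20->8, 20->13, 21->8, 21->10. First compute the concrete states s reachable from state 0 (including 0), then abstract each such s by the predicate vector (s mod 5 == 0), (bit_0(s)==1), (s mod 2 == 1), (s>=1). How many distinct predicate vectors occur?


BFS from 0:
Concrete reachable: {0, 14}
Abstract via predicates (s mod 5 == 0), (bit_0(s)==1), (s mod 2 == 1), (s>=1):
  (0,0,0,1) <- {14}
  (1,0,0,0) <- {0}
Distinct abstract states = 2

2


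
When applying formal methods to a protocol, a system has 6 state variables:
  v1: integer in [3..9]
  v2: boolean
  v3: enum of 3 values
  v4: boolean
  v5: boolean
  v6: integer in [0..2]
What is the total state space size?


State space = product of domain sizes of all variables.
Domain sizes:
  v1 (integer in [3..9]): 7
  v2 (boolean): 2
  v3 (enum of 3 values): 3
  v4 (boolean): 2
  v5 (boolean): 2
  v6 (integer in [0..2]): 3
Product = 7 * 2 * 3 * 2 * 2 * 3 = 504

504


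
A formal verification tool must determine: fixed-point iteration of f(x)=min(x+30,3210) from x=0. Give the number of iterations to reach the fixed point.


Step 1: x=0, cap=3210, increment=30
Step 2: x grows by 30 each step until capped at 3210; fixed point is x=3210
Step 3: iterations = ceil(3210/30) = 107

107


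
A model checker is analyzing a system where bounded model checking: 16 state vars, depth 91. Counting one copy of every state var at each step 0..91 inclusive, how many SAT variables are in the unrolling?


BMC unrolls to depth k, creating one copy of each state var for steps 0..k.
Step count = 91 + 1 = 92 (steps 0 through 91)
Vars per step = 16
Total = 16 * 92 = 1472

1472


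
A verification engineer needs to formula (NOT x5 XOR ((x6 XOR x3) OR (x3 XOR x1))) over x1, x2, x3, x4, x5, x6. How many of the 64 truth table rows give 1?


Formula: (NOT x5 XOR ((x6 XOR x3) OR (x3 XOR x1))) over 6 vars (64 rows)
Evaluate each row (x1, x2, x3, x4, x5, x6 as bits, MSB first):
  row 0 [000000]: (NOT 0 XOR ((0 XOR 0) OR (0 XOR 0))) -> 1
  row 1 [000001]: (NOT 0 XOR ((1 XOR 0) OR (0 XOR 0))) -> 0
  row 2 [000010]: (NOT 1 XOR ((0 XOR 0) OR (0 XOR 0))) -> 0
  row 3 [000011]: (NOT 1 XOR ((1 XOR 0) OR (0 XOR 0))) -> 1
  row 4 [000100]: (NOT 0 XOR ((0 XOR 0) OR (0 XOR 0))) -> 1
  (every remaining row is evaluated the same way; all 64 results are listed next)
Full result column, 8 rows per line (x1,x2,x3 fixed per line; x4,x5,x6 runs 000..111 left to right):
  rows 0-7 [x1,x2,x3=000]: 10011001  (ones: 4)
  rows 8-15 [x1,x2,x3=001]: 00110011  (ones: 4)
  rows 16-23 [x1,x2,x3=010]: 10011001  (ones: 4)
  rows 24-31 [x1,x2,x3=011]: 00110011  (ones: 4)
  rows 32-39 [x1,x2,x3=100]: 00110011  (ones: 4)
  rows 40-47 [x1,x2,x3=101]: 01100110  (ones: 4)
  rows 48-55 [x1,x2,x3=110]: 00110011  (ones: 4)
  rows 56-63 [x1,x2,x3=111]: 01100110  (ones: 4)
Count of 1-rows = 4+4+4+4+4+4+4+4 = 32

32


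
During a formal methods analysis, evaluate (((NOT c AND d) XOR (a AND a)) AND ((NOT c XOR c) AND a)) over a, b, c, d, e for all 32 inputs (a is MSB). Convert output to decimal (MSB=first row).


Formula: (((NOT c AND d) XOR (a AND a)) AND ((NOT c XOR c) AND a)) over a, b, c, d, e (32 rows)
Evaluate each row (bits = a,b,c,d,e, MSB first):
  row 0 [00000]: (((NOT 0 AND 0) XOR (0 AND 0)) AND ((NOT 0 XOR 0) AND 0)) -> 0
  row 1 [00001]: (((NOT 0 AND 0) XOR (0 AND 0)) AND ((NOT 0 XOR 0) AND 0)) -> 0
  row 2 [00010]: (((NOT 0 AND 1) XOR (0 AND 0)) AND ((NOT 0 XOR 0) AND 0)) -> 0
  row 3 [00011]: (((NOT 0 AND 1) XOR (0 AND 0)) AND ((NOT 0 XOR 0) AND 0)) -> 0
  row 4 [00100]: (((NOT 1 AND 0) XOR (0 AND 0)) AND ((NOT 1 XOR 1) AND 0)) -> 0
  row 5 [00101]: (((NOT 1 AND 0) XOR (0 AND 0)) AND ((NOT 1 XOR 1) AND 0)) -> 0
  row 6 [00110]: (((NOT 1 AND 1) XOR (0 AND 0)) AND ((NOT 1 XOR 1) AND 0)) -> 0
  row 7 [00111]: (((NOT 1 AND 1) XOR (0 AND 0)) AND ((NOT 1 XOR 1) AND 0)) -> 0
  row 8 [01000]: (((NOT 0 AND 0) XOR (0 AND 0)) AND ((NOT 0 XOR 0) AND 0)) -> 0
  row 9 [01001]: (((NOT 0 AND 0) XOR (0 AND 0)) AND ((NOT 0 XOR 0) AND 0)) -> 0
  row 10 [01010]: (((NOT 0 AND 1) XOR (0 AND 0)) AND ((NOT 0 XOR 0) AND 0)) -> 0
  row 11 [01011]: (((NOT 0 AND 1) XOR (0 AND 0)) AND ((NOT 0 XOR 0) AND 0)) -> 0
  row 12 [01100]: (((NOT 1 AND 0) XOR (0 AND 0)) AND ((NOT 1 XOR 1) AND 0)) -> 0
  row 13 [01101]: (((NOT 1 AND 0) XOR (0 AND 0)) AND ((NOT 1 XOR 1) AND 0)) -> 0
  row 14 [01110]: (((NOT 1 AND 1) XOR (0 AND 0)) AND ((NOT 1 XOR 1) AND 0)) -> 0
  row 15 [01111]: (((NOT 1 AND 1) XOR (0 AND 0)) AND ((NOT 1 XOR 1) AND 0)) -> 0
  row 16 [10000]: (((NOT 0 AND 0) XOR (1 AND 1)) AND ((NOT 0 XOR 0) AND 1)) -> 1
  row 17 [10001]: (((NOT 0 AND 0) XOR (1 AND 1)) AND ((NOT 0 XOR 0) AND 1)) -> 1
  row 18 [10010]: (((NOT 0 AND 1) XOR (1 AND 1)) AND ((NOT 0 XOR 0) AND 1)) -> 0
  row 19 [10011]: (((NOT 0 AND 1) XOR (1 AND 1)) AND ((NOT 0 XOR 0) AND 1)) -> 0
  row 20 [10100]: (((NOT 1 AND 0) XOR (1 AND 1)) AND ((NOT 1 XOR 1) AND 1)) -> 1
  row 21 [10101]: (((NOT 1 AND 0) XOR (1 AND 1)) AND ((NOT 1 XOR 1) AND 1)) -> 1
  row 22 [10110]: (((NOT 1 AND 1) XOR (1 AND 1)) AND ((NOT 1 XOR 1) AND 1)) -> 1
  row 23 [10111]: (((NOT 1 AND 1) XOR (1 AND 1)) AND ((NOT 1 XOR 1) AND 1)) -> 1
  row 24 [11000]: (((NOT 0 AND 0) XOR (1 AND 1)) AND ((NOT 0 XOR 0) AND 1)) -> 1
  row 25 [11001]: (((NOT 0 AND 0) XOR (1 AND 1)) AND ((NOT 0 XOR 0) AND 1)) -> 1
  row 26 [11010]: (((NOT 0 AND 1) XOR (1 AND 1)) AND ((NOT 0 XOR 0) AND 1)) -> 0
  row 27 [11011]: (((NOT 0 AND 1) XOR (1 AND 1)) AND ((NOT 0 XOR 0) AND 1)) -> 0
  row 28 [11100]: (((NOT 1 AND 0) XOR (1 AND 1)) AND ((NOT 1 XOR 1) AND 1)) -> 1
  row 29 [11101]: (((NOT 1 AND 0) XOR (1 AND 1)) AND ((NOT 1 XOR 1) AND 1)) -> 1
  row 30 [11110]: (((NOT 1 AND 1) XOR (1 AND 1)) AND ((NOT 1 XOR 1) AND 1)) -> 1
  row 31 [11111]: (((NOT 1 AND 1) XOR (1 AND 1)) AND ((NOT 1 XOR 1) AND 1)) -> 1
Full result column, 4 rows per line (a,b,c fixed per line; d,e runs 00..11 left to right):
  rows 0-3 [a,b,c=000]: 0000  = hex 0
  rows 4-7 [a,b,c=001]: 0000  = hex 0
  rows 8-11 [a,b,c=010]: 0000  = hex 0
  rows 12-15 [a,b,c=011]: 0000  = hex 0
  rows 16-19 [a,b,c=100]: 1100  = hex C
  rows 20-23 [a,b,c=101]: 1111  = hex F
  rows 24-27 [a,b,c=110]: 1100  = hex C
  rows 28-31 [a,b,c=111]: 1111  = hex F
Output column (row 0 .. row 31) = 00000000000000001100111111001111
Output column grouped in 4s = 0000 0000 0000 0000 1100 1111 1100 1111 = 0x0000CFCF
Convert to decimal digit by digit (value = value*16 + digit):
  0 -> 0
  0*16 + 0 = 0
  0*16 + 0 = 0
  0*16 + 0 = 0
  0*16 + 12 (C) = 12
  12*16 + 15 (F) = 207
  207*16 + 12 (C) = 3324
  3324*16 + 15 (F) = 53199
Decimal = 53199

53199


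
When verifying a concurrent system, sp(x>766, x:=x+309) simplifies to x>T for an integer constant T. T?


Formula: sp(P, x:=E) = exists old_x. (x = E[old_x/x]) AND P[old_x/x] (old_x is the value of x before the assignment; eliminate old_x by solving x = E[old_x/x] for old_x)
Step 1: Precondition P: x>766, i.e. old_x > 766
Step 2: Assignment gives x = old_x + 309, so old_x = x - 309
Step 3: Substitute into P: x - 309 > 766
Step 4: Simplify: x > 766+309 = 1075

1075


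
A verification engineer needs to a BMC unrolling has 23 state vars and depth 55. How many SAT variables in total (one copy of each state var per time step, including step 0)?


BMC unrolls to depth k, creating one copy of each state var for steps 0..k.
Step count = 55 + 1 = 56 (steps 0 through 55)
Vars per step = 23
Total = 23 * 56 = 1288

1288


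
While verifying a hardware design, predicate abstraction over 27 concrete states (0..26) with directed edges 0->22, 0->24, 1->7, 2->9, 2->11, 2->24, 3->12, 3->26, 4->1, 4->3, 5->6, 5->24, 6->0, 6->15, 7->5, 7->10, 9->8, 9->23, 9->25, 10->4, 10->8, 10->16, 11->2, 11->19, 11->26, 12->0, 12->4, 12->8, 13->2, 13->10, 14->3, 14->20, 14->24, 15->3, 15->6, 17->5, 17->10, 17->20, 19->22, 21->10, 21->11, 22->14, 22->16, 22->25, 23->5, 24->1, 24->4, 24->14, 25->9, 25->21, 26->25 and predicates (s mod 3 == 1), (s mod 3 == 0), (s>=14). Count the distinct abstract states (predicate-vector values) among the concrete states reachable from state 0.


BFS from 0:
Concrete reachable: {0, 1, 2, 3, 4, 5, 6, 7, 8, 9, 10, 11, 12, 14, 15, 16, 19, 20, 21, 22, 23, 24, 25, 26}
Abstract via predicates (s mod 3 == 1), (s mod 3 == 0), (s>=14):
  (0,0,0) <- {2, 5, 8, 11}
  (0,0,1) <- {14, 20, 23, 26}
  (0,1,0) <- {0, 3, 6, 9, 12}
  (0,1,1) <- {15, 21, 24}
  (1,0,0) <- {1, 4, 7, 10}
  (1,0,1) <- {16, 19, 22, 25}
Distinct abstract states = 6

6


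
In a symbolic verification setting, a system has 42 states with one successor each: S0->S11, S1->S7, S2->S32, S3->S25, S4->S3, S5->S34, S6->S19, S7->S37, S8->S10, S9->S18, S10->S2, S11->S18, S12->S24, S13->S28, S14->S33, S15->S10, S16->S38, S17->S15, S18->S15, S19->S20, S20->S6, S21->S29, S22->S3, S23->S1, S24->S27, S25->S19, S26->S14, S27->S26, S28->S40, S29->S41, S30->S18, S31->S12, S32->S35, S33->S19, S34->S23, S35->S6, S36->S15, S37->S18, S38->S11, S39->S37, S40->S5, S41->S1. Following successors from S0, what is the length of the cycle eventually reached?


Trace from S0 until a state repeats:
  S0 -> S11 -> S18 -> S15 -> S10 -> S2 -> S32 -> S35 -> S6 -> S19 -> S20 -> S6
S6 first seen at step 8, revisited at step 11.
Cycle length = 11 - 8 = 3

3


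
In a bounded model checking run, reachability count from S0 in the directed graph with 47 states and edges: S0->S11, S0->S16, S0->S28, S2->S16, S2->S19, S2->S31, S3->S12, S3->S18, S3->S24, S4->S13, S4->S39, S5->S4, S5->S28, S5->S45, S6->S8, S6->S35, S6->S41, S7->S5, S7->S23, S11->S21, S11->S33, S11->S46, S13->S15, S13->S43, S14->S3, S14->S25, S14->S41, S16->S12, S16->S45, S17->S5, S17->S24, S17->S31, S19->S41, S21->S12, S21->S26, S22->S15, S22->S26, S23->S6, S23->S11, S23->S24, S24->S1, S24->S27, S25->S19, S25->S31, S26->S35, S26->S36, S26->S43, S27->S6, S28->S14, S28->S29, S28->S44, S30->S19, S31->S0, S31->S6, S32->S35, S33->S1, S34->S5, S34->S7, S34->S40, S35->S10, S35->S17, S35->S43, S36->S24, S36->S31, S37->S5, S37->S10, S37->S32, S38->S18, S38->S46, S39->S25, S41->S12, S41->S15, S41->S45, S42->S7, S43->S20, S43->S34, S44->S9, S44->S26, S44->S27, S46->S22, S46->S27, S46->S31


BFS from S0:
  layer 0: {S0}
  layer 1: {S11, S16, S28}
  layer 2: {S12, S14, S21, S29, S33, S44, S45, S46}
  layer 3: {S1, S3, S9, S22, S25, S26, S27, S31, S41}
  layer 4: {S6, S15, S18, S19, S24, S35, S36, S43}
  layer 5: {S8, S10, S17, S20, S34}
  layer 6: {S5, S7, S40}
  layer 7: {S4, S23}
  layer 8: {S13, S39}
Reachable set: {S0, S1, S3, S4, S5, S6, S7, S8, S9, S10, S11, S12, S13, S14, S15, S16, S17, S18, S19, S20, S21, S22, S23, S24, S25, S26, S27, S28, S29, S31, S33, S34, S35, S36, S39, S40, S41, S43, S44, S45, S46}
Count = 41

41


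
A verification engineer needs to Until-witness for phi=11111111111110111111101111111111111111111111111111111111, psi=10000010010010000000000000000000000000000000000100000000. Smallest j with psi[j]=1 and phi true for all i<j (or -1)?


(phi U psi) at 0: need smallest j with psi[j]=1 and phi[i]=1 for all i in [0,j).
Scan from step 0:
  step 0: psi=1 and phi held for [0,0) -> witness found
Witness step = 0

0


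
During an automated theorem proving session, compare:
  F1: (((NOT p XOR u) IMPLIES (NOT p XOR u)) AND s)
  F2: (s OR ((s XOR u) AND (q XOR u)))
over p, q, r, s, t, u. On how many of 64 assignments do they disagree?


F1 = (((NOT p XOR u) IMPLIES (NOT p XOR u)) AND s)
F2 = (s OR ((s XOR u) AND (q XOR u)))
Evaluate both on each of 64 rows (bits = p,q,r,s,t,u):
  row 0 [000000]: F1=0 F2=0 -> 0
  row 1 [000001]: F1=0 F2=1 (differ) -> 1
  row 2 [000010]: F1=0 F2=0 -> 0
  row 3 [000011]: F1=0 F2=1 (differ) -> 1
  row 4 [000100]: F1=1 F2=1 -> 0
  (every remaining row is evaluated the same way; all 64 results are listed next)
Full result column, 8 rows per line (p,q,r fixed per line; s,t,u runs 000..111 left to right):
  rows 0-7 [p,q,r=000]: 01010000  (ones: 2)
  rows 8-15 [p,q,r=001]: 01010000  (ones: 2)
  rows 16-23 [p,q,r=010]: 00000000  (ones: 0)
  rows 24-31 [p,q,r=011]: 00000000  (ones: 0)
  rows 32-39 [p,q,r=100]: 01010000  (ones: 2)
  rows 40-47 [p,q,r=101]: 01010000  (ones: 2)
  rows 48-55 [p,q,r=110]: 00000000  (ones: 0)
  rows 56-63 [p,q,r=111]: 00000000  (ones: 0)
Disagreements = 2+2+0+0+2+2+0+0 = 8

8


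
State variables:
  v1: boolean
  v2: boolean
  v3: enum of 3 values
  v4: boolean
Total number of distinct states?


State space = product of domain sizes of all variables.
Domain sizes:
  v1 (boolean): 2
  v2 (boolean): 2
  v3 (enum of 3 values): 3
  v4 (boolean): 2
Product = 2 * 2 * 3 * 2 = 24

24


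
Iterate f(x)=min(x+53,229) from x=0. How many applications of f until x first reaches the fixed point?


Step 1: x=0, cap=229, increment=53
Step 2: x grows by 53 each step until capped at 229; fixed point is x=229
Step 3: iterations = ceil(229/53) = 5

5


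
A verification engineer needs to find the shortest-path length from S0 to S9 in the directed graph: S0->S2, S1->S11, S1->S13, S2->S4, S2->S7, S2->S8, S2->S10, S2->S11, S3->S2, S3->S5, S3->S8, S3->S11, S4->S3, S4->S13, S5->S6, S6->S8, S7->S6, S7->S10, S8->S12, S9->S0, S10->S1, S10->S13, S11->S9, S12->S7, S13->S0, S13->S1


BFS layer-by-layer from S0:
  dist 0: {S0}
  dist 1: {S2}
  dist 2: {S4, S7, S8, S10, S11}
  dist 3: {S1, S3, S6, S9, S12, S13}
  -> S9 reached at distance 3
Shortest path length = 3

3


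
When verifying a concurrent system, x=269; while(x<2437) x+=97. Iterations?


Step 1: x goes from 269 toward 2437 by 97; the body runs while x<2437, so iterations = ceil((bound-start)/step)
Step 2: Distance=2168
Step 3: ceil(2168/97)=23

23


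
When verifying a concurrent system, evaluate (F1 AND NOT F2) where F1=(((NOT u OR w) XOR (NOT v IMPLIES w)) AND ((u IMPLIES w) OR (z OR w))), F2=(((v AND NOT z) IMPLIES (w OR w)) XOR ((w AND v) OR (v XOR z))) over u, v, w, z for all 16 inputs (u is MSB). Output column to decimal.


F1 = (((NOT u OR w) XOR (NOT v IMPLIES w)) AND ((u IMPLIES w) OR (z OR w)))
F2 = (((v AND NOT z) IMPLIES (w OR w)) XOR ((w AND v) OR (v XOR z)))
Counterexample to F1=>F2 is where F1=1 and F2=0.
Evaluate each row (bits = u,v,w,z, MSB first):
  row 0 [0000]: F1=1 F2=1 -> F1&~F2 -> 0
  row 1 [0001]: F1=1 F2=0 -> F1&~F2 -> 1
  row 2 [0010]: F1=0 F2=1 -> F1&~F2 -> 0
  row 3 [0011]: F1=0 F2=0 -> F1&~F2 -> 0
  row 4 [0100]: F1=0 F2=1 -> F1&~F2 -> 0
  row 5 [0101]: F1=0 F2=1 -> F1&~F2 -> 0
  row 6 [0110]: F1=0 F2=0 -> F1&~F2 -> 0
  row 7 [0111]: F1=0 F2=0 -> F1&~F2 -> 0
  row 8 [1000]: F1=0 F2=1 -> F1&~F2 -> 0
  row 9 [1001]: F1=0 F2=0 -> F1&~F2 -> 0
  row 10 [1010]: F1=0 F2=1 -> F1&~F2 -> 0
  row 11 [1011]: F1=0 F2=0 -> F1&~F2 -> 0
  row 12 [1100]: F1=0 F2=1 -> F1&~F2 -> 0
  row 13 [1101]: F1=1 F2=1 -> F1&~F2 -> 0
  row 14 [1110]: F1=0 F2=0 -> F1&~F2 -> 0
  row 15 [1111]: F1=0 F2=0 -> F1&~F2 -> 0
Full result column, 4 rows per line (u,v fixed per line; w,z runs 00..11 left to right):
  rows 0-3 [u,v=00]: 0100  = hex 4
  rows 4-7 [u,v=01]: 0000  = hex 0
  rows 8-11 [u,v=10]: 0000  = hex 0
  rows 12-15 [u,v=11]: 0000  = hex 0
Counterexample vector (row 0 .. row 15) = 0100000000000000
Output column grouped in 4s = 0100 0000 0000 0000 = 0x4000
Convert to decimal digit by digit (value = value*16 + digit):
  4 -> 4
  4*16 + 0 = 64
  64*16 + 0 = 1024
  1024*16 + 0 = 16384
Decimal = 16384

16384


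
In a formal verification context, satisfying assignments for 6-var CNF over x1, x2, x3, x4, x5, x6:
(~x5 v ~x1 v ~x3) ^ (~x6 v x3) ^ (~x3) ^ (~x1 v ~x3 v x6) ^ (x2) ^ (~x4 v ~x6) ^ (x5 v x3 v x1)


CNF with 7 clauses over 6 vars (64 assignments).
An assignment satisfies CNF iff every clause has >=1 true literal.
Check each row (bits = x1,x2,x3,x4,x5,x6; clause T/F shown):
  row 0 [000000]: clauses=TTTTFTF -> 0
  row 1 [000001]: clauses=TFTTFTF -> 0
  row 2 [000010]: clauses=TTTTFTT -> 0
  row 3 [000011]: clauses=TFTTFTT -> 0
  row 4 [000100]: clauses=TTTTFTF -> 0
  (every remaining row is evaluated the same way; all 64 results are listed next)
Full result column, 8 rows per line (x1,x2,x3 fixed per line; x4,x5,x6 runs 000..111 left to right):
  rows 0-7 [x1,x2,x3=000]: 00000000  (ones: 0)
  rows 8-15 [x1,x2,x3=001]: 00000000  (ones: 0)
  rows 16-23 [x1,x2,x3=010]: 00100010  (ones: 2)
  rows 24-31 [x1,x2,x3=011]: 00000000  (ones: 0)
  rows 32-39 [x1,x2,x3=100]: 00000000  (ones: 0)
  rows 40-47 [x1,x2,x3=101]: 00000000  (ones: 0)
  rows 48-55 [x1,x2,x3=110]: 10101010  (ones: 4)
  rows 56-63 [x1,x2,x3=111]: 00000000  (ones: 0)
Satisfying assignments = 0+0+2+0+0+0+4+0 = 6

6


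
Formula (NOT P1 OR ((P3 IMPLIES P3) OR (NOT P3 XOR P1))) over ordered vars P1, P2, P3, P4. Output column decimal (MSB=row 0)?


Formula: (NOT P1 OR ((P3 IMPLIES P3) OR (NOT P3 XOR P1))) over P1, P2, P3, P4 (16 rows)
Evaluate each row (bits = P1,P2,P3,P4, MSB first):
  row 0 [0000]: (NOT 0 OR ((0 IMPLIES 0) OR (NOT 0 XOR 0))) -> 1
  row 1 [0001]: (NOT 0 OR ((0 IMPLIES 0) OR (NOT 0 XOR 0))) -> 1
  row 2 [0010]: (NOT 0 OR ((1 IMPLIES 1) OR (NOT 1 XOR 0))) -> 1
  row 3 [0011]: (NOT 0 OR ((1 IMPLIES 1) OR (NOT 1 XOR 0))) -> 1
  row 4 [0100]: (NOT 0 OR ((0 IMPLIES 0) OR (NOT 0 XOR 0))) -> 1
  row 5 [0101]: (NOT 0 OR ((0 IMPLIES 0) OR (NOT 0 XOR 0))) -> 1
  row 6 [0110]: (NOT 0 OR ((1 IMPLIES 1) OR (NOT 1 XOR 0))) -> 1
  row 7 [0111]: (NOT 0 OR ((1 IMPLIES 1) OR (NOT 1 XOR 0))) -> 1
  row 8 [1000]: (NOT 1 OR ((0 IMPLIES 0) OR (NOT 0 XOR 1))) -> 1
  row 9 [1001]: (NOT 1 OR ((0 IMPLIES 0) OR (NOT 0 XOR 1))) -> 1
  row 10 [1010]: (NOT 1 OR ((1 IMPLIES 1) OR (NOT 1 XOR 1))) -> 1
  row 11 [1011]: (NOT 1 OR ((1 IMPLIES 1) OR (NOT 1 XOR 1))) -> 1
  row 12 [1100]: (NOT 1 OR ((0 IMPLIES 0) OR (NOT 0 XOR 1))) -> 1
  row 13 [1101]: (NOT 1 OR ((0 IMPLIES 0) OR (NOT 0 XOR 1))) -> 1
  row 14 [1110]: (NOT 1 OR ((1 IMPLIES 1) OR (NOT 1 XOR 1))) -> 1
  row 15 [1111]: (NOT 1 OR ((1 IMPLIES 1) OR (NOT 1 XOR 1))) -> 1
Full result column, 4 rows per line (P1,P2 fixed per line; P3,P4 runs 00..11 left to right):
  rows 0-3 [P1,P2=00]: 1111  = hex F
  rows 4-7 [P1,P2=01]: 1111  = hex F
  rows 8-11 [P1,P2=10]: 1111  = hex F
  rows 12-15 [P1,P2=11]: 1111  = hex F
Output column (row 0 .. row 15) = 1111111111111111
Output column grouped in 4s = 1111 1111 1111 1111 = 0xFFFF
Convert to decimal digit by digit (value = value*16 + digit):
  F -> 15
  15*16 + 15 (F) = 255
  255*16 + 15 (F) = 4095
  4095*16 + 15 (F) = 65535
Decimal = 65535

65535
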